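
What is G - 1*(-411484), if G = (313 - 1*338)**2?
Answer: 412109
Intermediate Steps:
G = 625 (G = (313 - 338)**2 = (-25)**2 = 625)
G - 1*(-411484) = 625 - 1*(-411484) = 625 + 411484 = 412109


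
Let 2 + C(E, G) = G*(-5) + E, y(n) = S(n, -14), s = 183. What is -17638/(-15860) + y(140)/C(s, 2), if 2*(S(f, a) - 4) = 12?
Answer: 1587349/1356030 ≈ 1.1706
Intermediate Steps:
S(f, a) = 10 (S(f, a) = 4 + (½)*12 = 4 + 6 = 10)
y(n) = 10
C(E, G) = -2 + E - 5*G (C(E, G) = -2 + (G*(-5) + E) = -2 + (-5*G + E) = -2 + (E - 5*G) = -2 + E - 5*G)
-17638/(-15860) + y(140)/C(s, 2) = -17638/(-15860) + 10/(-2 + 183 - 5*2) = -17638*(-1/15860) + 10/(-2 + 183 - 10) = 8819/7930 + 10/171 = 1587349/1356030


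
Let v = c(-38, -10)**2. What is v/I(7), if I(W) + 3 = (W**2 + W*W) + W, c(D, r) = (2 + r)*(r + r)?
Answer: 12800/51 ≈ 250.98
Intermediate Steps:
c(D, r) = 2*r*(2 + r) (c(D, r) = (2 + r)*(2*r) = 2*r*(2 + r))
I(W) = -3 + W + 2*W**2 (I(W) = -3 + ((W**2 + W*W) + W) = -3 + ((W**2 + W**2) + W) = -3 + (2*W**2 + W) = -3 + (W + 2*W**2) = -3 + W + 2*W**2)
v = 25600 (v = (2*(-10)*(2 - 10))**2 = (2*(-10)*(-8))**2 = 160**2 = 25600)
v/I(7) = 25600/(-3 + 7 + 2*7**2) = 25600/(-3 + 7 + 2*49) = 25600/(-3 + 7 + 98) = 25600/102 = 25600*(1/102) = 12800/51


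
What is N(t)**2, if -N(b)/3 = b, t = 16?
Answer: 2304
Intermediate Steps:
N(b) = -3*b
N(t)**2 = (-3*16)**2 = (-48)**2 = 2304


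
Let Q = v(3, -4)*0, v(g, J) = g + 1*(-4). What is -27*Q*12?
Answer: 0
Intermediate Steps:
v(g, J) = -4 + g (v(g, J) = g - 4 = -4 + g)
Q = 0 (Q = (-4 + 3)*0 = -1*0 = 0)
-27*Q*12 = -27*0*12 = 0*12 = 0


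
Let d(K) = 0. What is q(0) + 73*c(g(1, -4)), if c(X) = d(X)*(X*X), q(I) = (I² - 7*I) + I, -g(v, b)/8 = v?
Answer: 0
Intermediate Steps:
g(v, b) = -8*v
q(I) = I² - 6*I
c(X) = 0 (c(X) = 0*(X*X) = 0*X² = 0)
q(0) + 73*c(g(1, -4)) = 0*(-6 + 0) + 73*0 = 0*(-6) + 0 = 0 + 0 = 0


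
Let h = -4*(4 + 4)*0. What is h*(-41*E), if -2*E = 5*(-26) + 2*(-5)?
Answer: 0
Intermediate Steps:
E = 70 (E = -(5*(-26) + 2*(-5))/2 = -(-130 - 10)/2 = -½*(-140) = 70)
h = 0 (h = -32*0 = -4*0 = 0)
h*(-41*E) = 0*(-41*70) = 0*(-2870) = 0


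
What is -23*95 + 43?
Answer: -2142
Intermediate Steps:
-23*95 + 43 = -2185 + 43 = -2142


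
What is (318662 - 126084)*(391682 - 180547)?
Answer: 40659956030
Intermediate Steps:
(318662 - 126084)*(391682 - 180547) = 192578*211135 = 40659956030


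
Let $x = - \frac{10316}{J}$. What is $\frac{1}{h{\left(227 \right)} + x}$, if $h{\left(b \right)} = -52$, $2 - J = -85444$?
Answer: $- \frac{42723}{2226754} \approx -0.019186$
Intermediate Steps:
$J = 85446$ ($J = 2 - -85444 = 2 + 85444 = 85446$)
$x = - \frac{5158}{42723}$ ($x = - \frac{10316}{85446} = \left(-10316\right) \frac{1}{85446} = - \frac{5158}{42723} \approx -0.12073$)
$\frac{1}{h{\left(227 \right)} + x} = \frac{1}{-52 - \frac{5158}{42723}} = \frac{1}{- \frac{2226754}{42723}} = - \frac{42723}{2226754}$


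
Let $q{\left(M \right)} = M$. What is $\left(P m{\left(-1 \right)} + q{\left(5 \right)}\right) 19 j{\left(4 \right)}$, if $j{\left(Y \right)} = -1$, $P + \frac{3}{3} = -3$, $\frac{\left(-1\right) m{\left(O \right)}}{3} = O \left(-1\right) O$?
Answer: $133$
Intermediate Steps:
$m{\left(O \right)} = 3 O^{2}$ ($m{\left(O \right)} = - 3 O \left(-1\right) O = - 3 - O O = - 3 \left(- O^{2}\right) = 3 O^{2}$)
$P = -4$ ($P = -1 - 3 = -4$)
$\left(P m{\left(-1 \right)} + q{\left(5 \right)}\right) 19 j{\left(4 \right)} = \left(- 4 \cdot 3 \left(-1\right)^{2} + 5\right) 19 \left(-1\right) = \left(- 4 \cdot 3 \cdot 1 + 5\right) 19 \left(-1\right) = \left(\left(-4\right) 3 + 5\right) 19 \left(-1\right) = \left(-12 + 5\right) 19 \left(-1\right) = \left(-7\right) 19 \left(-1\right) = \left(-133\right) \left(-1\right) = 133$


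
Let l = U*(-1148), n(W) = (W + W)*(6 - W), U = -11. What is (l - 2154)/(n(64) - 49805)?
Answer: -10474/57229 ≈ -0.18302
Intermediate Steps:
n(W) = 2*W*(6 - W) (n(W) = (2*W)*(6 - W) = 2*W*(6 - W))
l = 12628 (l = -11*(-1148) = 12628)
(l - 2154)/(n(64) - 49805) = (12628 - 2154)/(2*64*(6 - 1*64) - 49805) = 10474/(2*64*(6 - 64) - 49805) = 10474/(2*64*(-58) - 49805) = 10474/(-7424 - 49805) = 10474/(-57229) = 10474*(-1/57229) = -10474/57229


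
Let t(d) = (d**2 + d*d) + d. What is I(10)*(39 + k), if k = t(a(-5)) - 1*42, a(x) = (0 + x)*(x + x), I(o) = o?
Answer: 50470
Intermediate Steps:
a(x) = 2*x**2 (a(x) = x*(2*x) = 2*x**2)
t(d) = d + 2*d**2 (t(d) = (d**2 + d**2) + d = 2*d**2 + d = d + 2*d**2)
k = 5008 (k = (2*(-5)**2)*(1 + 2*(2*(-5)**2)) - 1*42 = (2*25)*(1 + 2*(2*25)) - 42 = 50*(1 + 2*50) - 42 = 50*(1 + 100) - 42 = 50*101 - 42 = 5050 - 42 = 5008)
I(10)*(39 + k) = 10*(39 + 5008) = 10*5047 = 50470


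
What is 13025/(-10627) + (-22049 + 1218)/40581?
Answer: -749938562/431254287 ≈ -1.7390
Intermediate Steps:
13025/(-10627) + (-22049 + 1218)/40581 = 13025*(-1/10627) - 20831*1/40581 = -13025/10627 - 20831/40581 = -749938562/431254287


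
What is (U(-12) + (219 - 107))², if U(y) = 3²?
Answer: 14641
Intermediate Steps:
U(y) = 9
(U(-12) + (219 - 107))² = (9 + (219 - 107))² = (9 + 112)² = 121² = 14641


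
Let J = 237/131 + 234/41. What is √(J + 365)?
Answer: √10746221606/5371 ≈ 19.301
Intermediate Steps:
J = 40371/5371 (J = 237*(1/131) + 234*(1/41) = 237/131 + 234/41 = 40371/5371 ≈ 7.5165)
√(J + 365) = √(40371/5371 + 365) = √(2000786/5371) = √10746221606/5371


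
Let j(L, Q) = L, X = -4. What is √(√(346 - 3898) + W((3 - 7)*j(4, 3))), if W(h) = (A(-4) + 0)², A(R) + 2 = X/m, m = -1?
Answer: 2*√(1 + I*√222) ≈ 5.645 + 5.2789*I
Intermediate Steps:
A(R) = 2 (A(R) = -2 - 4/(-1) = -2 - 4*(-1) = -2 + 4 = 2)
W(h) = 4 (W(h) = (2 + 0)² = 2² = 4)
√(√(346 - 3898) + W((3 - 7)*j(4, 3))) = √(√(346 - 3898) + 4) = √(√(-3552) + 4) = √(4*I*√222 + 4) = √(4 + 4*I*√222)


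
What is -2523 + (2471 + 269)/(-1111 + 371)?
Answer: -93488/37 ≈ -2526.7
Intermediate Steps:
-2523 + (2471 + 269)/(-1111 + 371) = -2523 + 2740/(-740) = -2523 + 2740*(-1/740) = -2523 - 137/37 = -93488/37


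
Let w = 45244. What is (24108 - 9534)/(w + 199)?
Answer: 14574/45443 ≈ 0.32071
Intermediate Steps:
(24108 - 9534)/(w + 199) = (24108 - 9534)/(45244 + 199) = 14574/45443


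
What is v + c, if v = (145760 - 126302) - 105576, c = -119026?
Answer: -205144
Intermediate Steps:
v = -86118 (v = 19458 - 105576 = -86118)
v + c = -86118 - 119026 = -205144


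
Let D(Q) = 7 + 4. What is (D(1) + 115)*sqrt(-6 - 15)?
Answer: 126*I*sqrt(21) ≈ 577.4*I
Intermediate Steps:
D(Q) = 11
(D(1) + 115)*sqrt(-6 - 15) = (11 + 115)*sqrt(-6 - 15) = 126*sqrt(-21) = 126*(I*sqrt(21)) = 126*I*sqrt(21)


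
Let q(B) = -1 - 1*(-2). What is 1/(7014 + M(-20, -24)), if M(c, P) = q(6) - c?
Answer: 1/7035 ≈ 0.00014215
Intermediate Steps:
q(B) = 1 (q(B) = -1 + 2 = 1)
M(c, P) = 1 - c
1/(7014 + M(-20, -24)) = 1/(7014 + (1 - 1*(-20))) = 1/(7014 + (1 + 20)) = 1/(7014 + 21) = 1/7035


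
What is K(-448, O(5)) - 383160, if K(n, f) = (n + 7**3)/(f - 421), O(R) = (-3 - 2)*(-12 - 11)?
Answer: -39082285/102 ≈ -3.8316e+5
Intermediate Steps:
O(R) = 115 (O(R) = -5*(-23) = 115)
K(n, f) = (343 + n)/(-421 + f) (K(n, f) = (n + 343)/(-421 + f) = (343 + n)/(-421 + f))
K(-448, O(5)) - 383160 = (343 - 448)/(-421 + 115) - 383160 = -105/(-306) - 383160 = -1/306*(-105) - 383160 = 35/102 - 383160 = -39082285/102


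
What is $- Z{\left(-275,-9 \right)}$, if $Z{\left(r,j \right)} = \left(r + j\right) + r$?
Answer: $559$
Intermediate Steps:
$Z{\left(r,j \right)} = j + 2 r$ ($Z{\left(r,j \right)} = \left(j + r\right) + r = j + 2 r$)
$- Z{\left(-275,-9 \right)} = - (-9 + 2 \left(-275\right)) = - (-9 - 550) = \left(-1\right) \left(-559\right) = 559$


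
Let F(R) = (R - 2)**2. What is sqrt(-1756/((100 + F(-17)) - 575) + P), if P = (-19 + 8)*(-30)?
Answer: 2*sqrt(280554)/57 ≈ 18.585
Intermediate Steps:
F(R) = (-2 + R)**2
P = 330 (P = -11*(-30) = 330)
sqrt(-1756/((100 + F(-17)) - 575) + P) = sqrt(-1756/((100 + (-2 - 17)**2) - 575) + 330) = sqrt(-1756/((100 + (-19)**2) - 575) + 330) = sqrt(-1756/((100 + 361) - 575) + 330) = sqrt(-1756/(461 - 575) + 330) = sqrt(-1756/(-114) + 330) = sqrt(-1756*(-1/114) + 330) = sqrt(878/57 + 330) = sqrt(19688/57) = 2*sqrt(280554)/57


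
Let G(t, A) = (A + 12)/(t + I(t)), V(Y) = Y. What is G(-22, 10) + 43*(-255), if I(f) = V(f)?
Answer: -21931/2 ≈ -10966.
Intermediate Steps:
I(f) = f
G(t, A) = (12 + A)/(2*t) (G(t, A) = (A + 12)/(t + t) = (12 + A)/((2*t)) = (12 + A)*(1/(2*t)) = (12 + A)/(2*t))
G(-22, 10) + 43*(-255) = (1/2)*(12 + 10)/(-22) + 43*(-255) = (1/2)*(-1/22)*22 - 10965 = -1/2 - 10965 = -21931/2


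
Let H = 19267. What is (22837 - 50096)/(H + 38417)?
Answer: -27259/57684 ≈ -0.47256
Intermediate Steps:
(22837 - 50096)/(H + 38417) = (22837 - 50096)/(19267 + 38417) = -27259/57684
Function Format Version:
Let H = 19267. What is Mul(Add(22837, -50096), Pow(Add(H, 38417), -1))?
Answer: Rational(-27259, 57684) ≈ -0.47256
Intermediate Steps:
Mul(Add(22837, -50096), Pow(Add(H, 38417), -1)) = Mul(Add(22837, -50096), Pow(Add(19267, 38417), -1)) = Mul(-27259, Pow(57684, -1)) = Mul(-27259, Rational(1, 57684)) = Rational(-27259, 57684)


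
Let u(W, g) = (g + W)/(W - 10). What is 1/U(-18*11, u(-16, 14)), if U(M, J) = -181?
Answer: -1/181 ≈ -0.0055249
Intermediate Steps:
u(W, g) = (W + g)/(-10 + W)
1/U(-18*11, u(-16, 14)) = 1/(-181) = -1/181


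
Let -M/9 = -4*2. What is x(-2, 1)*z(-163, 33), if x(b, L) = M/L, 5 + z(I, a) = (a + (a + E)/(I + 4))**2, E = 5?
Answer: 216058208/2809 ≈ 76916.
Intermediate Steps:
M = 72 (M = -(-36)*2 = -9*(-8) = 72)
z(I, a) = -5 + (a + (5 + a)/(4 + I))**2 (z(I, a) = -5 + (a + (a + 5)/(I + 4))**2 = -5 + (a + (5 + a)/(4 + I))**2)
x(b, L) = 72/L
x(-2, 1)*z(-163, 33) = (72/1)*(-5 + (5 + 5*33 - 163*33)**2/(4 - 163)**2) = (72*1)*(-5 + (5 + 165 - 5379)**2/(-159)**2) = 72*(-5 + (1/25281)*(-5209)**2) = 72*(-5 + (1/25281)*27133681) = 72*(-5 + 27133681/25281) = 72*(27007276/25281) = 216058208/2809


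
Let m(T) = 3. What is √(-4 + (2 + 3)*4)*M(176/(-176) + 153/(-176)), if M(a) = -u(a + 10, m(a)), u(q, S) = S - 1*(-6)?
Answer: -36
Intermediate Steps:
u(q, S) = 6 + S (u(q, S) = S + 6 = 6 + S)
M(a) = -9 (M(a) = -(6 + 3) = -1*9 = -9)
√(-4 + (2 + 3)*4)*M(176/(-176) + 153/(-176)) = √(-4 + (2 + 3)*4)*(-9) = √(-4 + 5*4)*(-9) = √(-4 + 20)*(-9) = √16*(-9) = 4*(-9) = -36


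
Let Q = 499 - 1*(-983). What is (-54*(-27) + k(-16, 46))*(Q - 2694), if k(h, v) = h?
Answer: -1747704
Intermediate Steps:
Q = 1482 (Q = 499 + 983 = 1482)
(-54*(-27) + k(-16, 46))*(Q - 2694) = (-54*(-27) - 16)*(1482 - 2694) = (1458 - 16)*(-1212) = 1442*(-1212) = -1747704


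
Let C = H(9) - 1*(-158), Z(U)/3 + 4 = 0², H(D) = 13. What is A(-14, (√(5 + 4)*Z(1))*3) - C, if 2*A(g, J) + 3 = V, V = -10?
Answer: -355/2 ≈ -177.50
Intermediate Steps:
Z(U) = -12 (Z(U) = -12 + 3*0² = -12 + 3*0 = -12 + 0 = -12)
A(g, J) = -13/2 (A(g, J) = -3/2 + (½)*(-10) = -3/2 - 5 = -13/2)
C = 171 (C = 13 - 1*(-158) = 13 + 158 = 171)
A(-14, (√(5 + 4)*Z(1))*3) - C = -13/2 - 1*171 = -13/2 - 171 = -355/2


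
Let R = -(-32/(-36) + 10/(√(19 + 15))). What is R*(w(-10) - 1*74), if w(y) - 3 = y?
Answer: 72 + 405*√34/17 ≈ 210.91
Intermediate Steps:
w(y) = 3 + y
R = -8/9 - 5*√34/17 (R = -(-32*(-1/36) + 10/(√34)) = -(8/9 + 10*(√34/34)) = -(8/9 + 5*√34/17) = -8/9 - 5*√34/17 ≈ -2.6039)
R*(w(-10) - 1*74) = (-8/9 - 5*√34/17)*((3 - 10) - 1*74) = (-8/9 - 5*√34/17)*(-7 - 74) = (-8/9 - 5*√34/17)*(-81) = 72 + 405*√34/17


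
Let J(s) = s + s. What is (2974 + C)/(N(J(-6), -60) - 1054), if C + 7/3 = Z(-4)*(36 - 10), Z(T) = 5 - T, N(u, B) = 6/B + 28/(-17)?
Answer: -1634890/538431 ≈ -3.0364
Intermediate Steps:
J(s) = 2*s
N(u, B) = -28/17 + 6/B (N(u, B) = 6/B + 28*(-1/17) = 6/B - 28/17 = -28/17 + 6/B)
C = 695/3 (C = -7/3 + (5 - 1*(-4))*(36 - 10) = -7/3 + (5 + 4)*26 = -7/3 + 9*26 = -7/3 + 234 = 695/3 ≈ 231.67)
(2974 + C)/(N(J(-6), -60) - 1054) = (2974 + 695/3)/((-28/17 + 6/(-60)) - 1054) = 9617/(3*((-28/17 + 6*(-1/60)) - 1054)) = 9617/(3*((-28/17 - 1/10) - 1054)) = 9617/(3*(-297/170 - 1054)) = 9617/(3*(-179477/170)) = (9617/3)*(-170/179477) = -1634890/538431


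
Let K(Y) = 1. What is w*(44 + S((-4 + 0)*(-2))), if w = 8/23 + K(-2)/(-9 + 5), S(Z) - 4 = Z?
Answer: 126/23 ≈ 5.4783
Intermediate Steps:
S(Z) = 4 + Z
w = 9/92 (w = 8/23 + 1/(-9 + 5) = 8*(1/23) + 1/(-4) = 8/23 + 1*(-1/4) = 8/23 - 1/4 = 9/92 ≈ 0.097826)
w*(44 + S((-4 + 0)*(-2))) = 9*(44 + (4 + (-4 + 0)*(-2)))/92 = 9*(44 + (4 - 4*(-2)))/92 = 9*(44 + (4 + 8))/92 = 9*(44 + 12)/92 = (9/92)*56 = 126/23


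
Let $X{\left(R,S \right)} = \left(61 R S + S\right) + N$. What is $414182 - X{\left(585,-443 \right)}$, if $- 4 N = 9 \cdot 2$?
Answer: $\frac{32446169}{2} \approx 1.6223 \cdot 10^{7}$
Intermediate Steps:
$N = - \frac{9}{2}$ ($N = - \frac{9 \cdot 2}{4} = \left(- \frac{1}{4}\right) 18 = - \frac{9}{2} \approx -4.5$)
$X{\left(R,S \right)} = - \frac{9}{2} + S + 61 R S$ ($X{\left(R,S \right)} = \left(61 R S + S\right) - \frac{9}{2} = \left(S + 61 R S\right) - \frac{9}{2} = - \frac{9}{2} + S + 61 R S$)
$414182 - X{\left(585,-443 \right)} = 414182 - \left(- \frac{9}{2} - 443 + 61 \cdot 585 \left(-443\right)\right) = 414182 - \left(- \frac{9}{2} - 443 - 15808455\right) = 414182 - - \frac{31617805}{2} = 414182 + \frac{31617805}{2} = \frac{32446169}{2}$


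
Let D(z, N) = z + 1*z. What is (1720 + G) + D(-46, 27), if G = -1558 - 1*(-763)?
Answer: 833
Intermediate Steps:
D(z, N) = 2*z (D(z, N) = z + z = 2*z)
G = -795 (G = -1558 + 763 = -795)
(1720 + G) + D(-46, 27) = (1720 - 795) + 2*(-46) = 925 - 92 = 833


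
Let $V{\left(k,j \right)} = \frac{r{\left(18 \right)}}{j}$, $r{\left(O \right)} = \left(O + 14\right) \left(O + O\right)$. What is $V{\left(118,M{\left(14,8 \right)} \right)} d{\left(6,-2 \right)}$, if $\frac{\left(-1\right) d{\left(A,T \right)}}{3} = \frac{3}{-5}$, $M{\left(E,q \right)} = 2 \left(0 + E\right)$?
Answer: $\frac{2592}{35} \approx 74.057$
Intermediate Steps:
$r{\left(O \right)} = 2 O \left(14 + O\right)$ ($r{\left(O \right)} = \left(14 + O\right) 2 O = 2 O \left(14 + O\right)$)
$M{\left(E,q \right)} = 2 E$
$d{\left(A,T \right)} = \frac{9}{5}$ ($d{\left(A,T \right)} = - 3 \frac{3}{-5} = - 3 \cdot 3 \left(- \frac{1}{5}\right) = \left(-3\right) \left(- \frac{3}{5}\right) = \frac{9}{5}$)
$V{\left(k,j \right)} = \frac{1152}{j}$ ($V{\left(k,j \right)} = \frac{2 \cdot 18 \left(14 + 18\right)}{j} = \frac{2 \cdot 18 \cdot 32}{j} = \frac{1152}{j}$)
$V{\left(118,M{\left(14,8 \right)} \right)} d{\left(6,-2 \right)} = \frac{1152}{2 \cdot 14} \cdot \frac{9}{5} = \frac{1152}{28} \cdot \frac{9}{5} = 1152 \cdot \frac{1}{28} \cdot \frac{9}{5} = \frac{288}{7} \cdot \frac{9}{5} = \frac{2592}{35}$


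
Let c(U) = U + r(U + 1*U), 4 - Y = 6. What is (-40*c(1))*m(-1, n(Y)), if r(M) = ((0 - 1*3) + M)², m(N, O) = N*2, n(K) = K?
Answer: 160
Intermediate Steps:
Y = -2 (Y = 4 - 1*6 = 4 - 6 = -2)
m(N, O) = 2*N
r(M) = (-3 + M)² (r(M) = ((0 - 3) + M)² = (-3 + M)²)
c(U) = U + (-3 + 2*U)² (c(U) = U + (-3 + (U + 1*U))² = U + (-3 + (U + U))² = U + (-3 + 2*U)²)
(-40*c(1))*m(-1, n(Y)) = (-40*(1 + (-3 + 2*1)²))*(2*(-1)) = -40*(1 + (-3 + 2)²)*(-2) = -40*(1 + (-1)²)*(-2) = -40*(1 + 1)*(-2) = -40*2*(-2) = -80*(-2) = 160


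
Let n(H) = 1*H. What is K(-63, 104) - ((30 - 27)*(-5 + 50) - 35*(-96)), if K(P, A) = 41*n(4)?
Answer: -3331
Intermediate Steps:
n(H) = H
K(P, A) = 164 (K(P, A) = 41*4 = 164)
K(-63, 104) - ((30 - 27)*(-5 + 50) - 35*(-96)) = 164 - ((30 - 27)*(-5 + 50) - 35*(-96)) = 164 - (3*45 + 3360) = 164 - (135 + 3360) = 164 - 1*3495 = 164 - 3495 = -3331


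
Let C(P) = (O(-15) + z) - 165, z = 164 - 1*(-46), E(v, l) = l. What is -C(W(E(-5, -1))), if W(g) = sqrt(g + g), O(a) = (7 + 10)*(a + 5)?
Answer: 125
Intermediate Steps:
O(a) = 85 + 17*a (O(a) = 17*(5 + a) = 85 + 17*a)
z = 210 (z = 164 + 46 = 210)
W(g) = sqrt(2)*sqrt(g) (W(g) = sqrt(2*g) = sqrt(2)*sqrt(g))
C(P) = -125 (C(P) = ((85 + 17*(-15)) + 210) - 165 = ((85 - 255) + 210) - 165 = (-170 + 210) - 165 = 40 - 165 = -125)
-C(W(E(-5, -1))) = -1*(-125) = 125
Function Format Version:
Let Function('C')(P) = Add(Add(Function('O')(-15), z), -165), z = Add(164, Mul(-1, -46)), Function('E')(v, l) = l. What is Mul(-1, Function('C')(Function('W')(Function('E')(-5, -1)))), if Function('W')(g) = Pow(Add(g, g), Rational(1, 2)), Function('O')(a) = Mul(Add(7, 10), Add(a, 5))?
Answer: 125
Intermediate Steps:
Function('O')(a) = Add(85, Mul(17, a)) (Function('O')(a) = Mul(17, Add(5, a)) = Add(85, Mul(17, a)))
z = 210 (z = Add(164, 46) = 210)
Function('W')(g) = Mul(Pow(2, Rational(1, 2)), Pow(g, Rational(1, 2))) (Function('W')(g) = Pow(Mul(2, g), Rational(1, 2)) = Mul(Pow(2, Rational(1, 2)), Pow(g, Rational(1, 2))))
Function('C')(P) = -125 (Function('C')(P) = Add(Add(Add(85, Mul(17, -15)), 210), -165) = Add(Add(Add(85, -255), 210), -165) = Add(Add(-170, 210), -165) = Add(40, -165) = -125)
Mul(-1, Function('C')(Function('W')(Function('E')(-5, -1)))) = Mul(-1, -125) = 125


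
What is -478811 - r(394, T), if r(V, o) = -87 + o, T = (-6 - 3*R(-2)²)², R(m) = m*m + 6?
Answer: -572360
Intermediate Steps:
R(m) = 6 + m² (R(m) = m² + 6 = 6 + m²)
T = 93636 (T = (-6 - 3*(6 + (-2)²)²)² = (-6 - 3*(6 + 4)²)² = (-6 - 3*10²)² = (-6 - 3*100)² = (-6 - 300)² = (-306)² = 93636)
-478811 - r(394, T) = -478811 - (-87 + 93636) = -478811 - 1*93549 = -478811 - 93549 = -572360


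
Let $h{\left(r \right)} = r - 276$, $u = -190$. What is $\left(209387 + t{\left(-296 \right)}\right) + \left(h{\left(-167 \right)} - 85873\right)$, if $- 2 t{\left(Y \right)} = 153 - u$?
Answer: $\frac{245799}{2} \approx 1.229 \cdot 10^{5}$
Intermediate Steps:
$t{\left(Y \right)} = - \frac{343}{2}$ ($t{\left(Y \right)} = - \frac{153 - -190}{2} = - \frac{153 + 190}{2} = \left(- \frac{1}{2}\right) 343 = - \frac{343}{2}$)
$h{\left(r \right)} = -276 + r$
$\left(209387 + t{\left(-296 \right)}\right) + \left(h{\left(-167 \right)} - 85873\right) = \left(209387 - \frac{343}{2}\right) - 86316 = \frac{418431}{2} - 86316 = \frac{245799}{2}$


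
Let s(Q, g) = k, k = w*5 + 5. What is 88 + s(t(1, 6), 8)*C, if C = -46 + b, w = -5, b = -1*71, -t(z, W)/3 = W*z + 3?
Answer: 2428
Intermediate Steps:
t(z, W) = -9 - 3*W*z (t(z, W) = -3*(W*z + 3) = -3*(3 + W*z) = -9 - 3*W*z)
b = -71
C = -117 (C = -46 - 71 = -117)
k = -20 (k = -5*5 + 5 = -25 + 5 = -20)
s(Q, g) = -20
88 + s(t(1, 6), 8)*C = 88 - 20*(-117) = 88 + 2340 = 2428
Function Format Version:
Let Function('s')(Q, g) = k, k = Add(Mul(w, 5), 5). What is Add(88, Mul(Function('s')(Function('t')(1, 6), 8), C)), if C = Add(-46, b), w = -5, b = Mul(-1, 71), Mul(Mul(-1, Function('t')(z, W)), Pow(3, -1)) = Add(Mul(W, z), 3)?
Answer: 2428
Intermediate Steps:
Function('t')(z, W) = Add(-9, Mul(-3, W, z)) (Function('t')(z, W) = Mul(-3, Add(Mul(W, z), 3)) = Mul(-3, Add(3, Mul(W, z))) = Add(-9, Mul(-3, W, z)))
b = -71
C = -117 (C = Add(-46, -71) = -117)
k = -20 (k = Add(Mul(-5, 5), 5) = Add(-25, 5) = -20)
Function('s')(Q, g) = -20
Add(88, Mul(Function('s')(Function('t')(1, 6), 8), C)) = Add(88, Mul(-20, -117)) = Add(88, 2340) = 2428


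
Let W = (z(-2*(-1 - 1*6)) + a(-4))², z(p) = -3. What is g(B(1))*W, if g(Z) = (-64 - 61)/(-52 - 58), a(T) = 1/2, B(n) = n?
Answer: 625/88 ≈ 7.1023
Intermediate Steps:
a(T) = ½
g(Z) = 25/22 (g(Z) = -125/(-110) = -125*(-1/110) = 25/22)
W = 25/4 (W = (-3 + ½)² = (-5/2)² = 25/4 ≈ 6.2500)
g(B(1))*W = (25/22)*(25/4) = 625/88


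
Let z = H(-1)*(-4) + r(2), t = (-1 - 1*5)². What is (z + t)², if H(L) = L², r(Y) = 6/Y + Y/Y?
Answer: 1296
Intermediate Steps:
r(Y) = 1 + 6/Y (r(Y) = 6/Y + 1 = 1 + 6/Y)
t = 36 (t = (-1 - 5)² = (-6)² = 36)
z = 0 (z = (-1)²*(-4) + (6 + 2)/2 = 1*(-4) + (½)*8 = -4 + 4 = 0)
(z + t)² = (0 + 36)² = 36² = 1296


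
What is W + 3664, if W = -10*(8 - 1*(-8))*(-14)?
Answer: 5904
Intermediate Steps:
W = 2240 (W = -10*(8 + 8)*(-14) = -10*16*(-14) = -160*(-14) = 2240)
W + 3664 = 2240 + 3664 = 5904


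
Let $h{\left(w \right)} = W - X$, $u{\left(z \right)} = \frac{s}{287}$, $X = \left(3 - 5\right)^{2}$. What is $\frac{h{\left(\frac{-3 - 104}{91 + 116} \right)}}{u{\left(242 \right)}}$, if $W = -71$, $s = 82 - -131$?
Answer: $- \frac{7175}{71} \approx -101.06$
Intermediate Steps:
$s = 213$ ($s = 82 + 131 = 213$)
$X = 4$ ($X = \left(-2\right)^{2} = 4$)
$u{\left(z \right)} = \frac{213}{287}$
$h{\left(w \right)} = -75$ ($h{\left(w \right)} = -71 - 4 = -75$)
$\frac{h{\left(\frac{-3 - 104}{91 + 116} \right)}}{u{\left(242 \right)}} = - \frac{75}{\frac{213}{287}} = \left(-75\right) \frac{287}{213} = - \frac{7175}{71}$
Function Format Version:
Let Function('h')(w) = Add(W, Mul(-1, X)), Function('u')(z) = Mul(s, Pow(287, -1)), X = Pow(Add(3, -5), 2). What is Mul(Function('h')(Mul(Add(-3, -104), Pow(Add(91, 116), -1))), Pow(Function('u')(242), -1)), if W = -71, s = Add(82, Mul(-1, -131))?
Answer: Rational(-7175, 71) ≈ -101.06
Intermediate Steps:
s = 213 (s = Add(82, 131) = 213)
X = 4 (X = Pow(-2, 2) = 4)
Function('u')(z) = Rational(213, 287) (Function('u')(z) = Mul(213, Pow(287, -1)) = Mul(213, Rational(1, 287)) = Rational(213, 287))
Function('h')(w) = -75 (Function('h')(w) = Add(-71, Mul(-1, 4)) = Add(-71, -4) = -75)
Mul(Function('h')(Mul(Add(-3, -104), Pow(Add(91, 116), -1))), Pow(Function('u')(242), -1)) = Mul(-75, Pow(Rational(213, 287), -1)) = Mul(-75, Rational(287, 213)) = Rational(-7175, 71)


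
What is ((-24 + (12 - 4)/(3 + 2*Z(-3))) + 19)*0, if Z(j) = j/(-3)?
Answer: 0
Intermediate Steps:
Z(j) = -j/3 (Z(j) = j*(-⅓) = -j/3)
((-24 + (12 - 4)/(3 + 2*Z(-3))) + 19)*0 = ((-24 + (12 - 4)/(3 + 2*(-⅓*(-3)))) + 19)*0 = ((-24 + 8/(3 + 2*1)) + 19)*0 = ((-24 + 8/(3 + 2)) + 19)*0 = ((-24 + 8/5) + 19)*0 = (-112/5 + 19)*0 = -17/5*0 = 0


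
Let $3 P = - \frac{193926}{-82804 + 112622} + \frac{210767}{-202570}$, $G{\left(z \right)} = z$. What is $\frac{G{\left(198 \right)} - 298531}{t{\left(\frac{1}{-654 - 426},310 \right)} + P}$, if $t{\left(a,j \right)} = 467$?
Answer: $- \frac{2703000916233870}{4208398578017} \approx -642.29$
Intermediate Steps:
$P = - \frac{22784120113}{9060348390}$ ($P = \frac{- \frac{193926}{-82804 + 112622} + \frac{210767}{-202570}}{3} = \frac{- \frac{193926}{29818} + 210767 \left(- \frac{1}{202570}\right)}{3} = \frac{\left(-193926\right) \frac{1}{29818} - \frac{210767}{202570}}{3} = \frac{- \frac{96963}{14909} - \frac{210767}{202570}}{3} = \frac{1}{3} \left(- \frac{22784120113}{3020116130}\right) = - \frac{22784120113}{9060348390} \approx -2.5147$)
$\frac{G{\left(198 \right)} - 298531}{t{\left(\frac{1}{-654 - 426},310 \right)} + P} = \frac{198 - 298531}{467 - \frac{22784120113}{9060348390}} = - \frac{298333}{\frac{4208398578017}{9060348390}} = \left(-298333\right) \frac{9060348390}{4208398578017} = - \frac{2703000916233870}{4208398578017}$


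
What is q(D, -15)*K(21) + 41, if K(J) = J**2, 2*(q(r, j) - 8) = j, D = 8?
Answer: 523/2 ≈ 261.50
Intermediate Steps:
q(r, j) = 8 + j/2
q(D, -15)*K(21) + 41 = (8 + (1/2)*(-15))*21**2 + 41 = (8 - 15/2)*441 + 41 = (1/2)*441 + 41 = 441/2 + 41 = 523/2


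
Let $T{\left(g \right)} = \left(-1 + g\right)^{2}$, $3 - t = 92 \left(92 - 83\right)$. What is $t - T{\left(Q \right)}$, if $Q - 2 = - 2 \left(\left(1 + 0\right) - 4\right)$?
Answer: $-874$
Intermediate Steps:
$Q = 8$ ($Q = 2 - 2 \left(\left(1 + 0\right) - 4\right) = 2 - 2 \left(1 - 4\right) = 2 - -6 = 2 + 6 = 8$)
$t = -825$ ($t = 3 - 92 \left(92 - 83\right) = 3 - 92 \cdot 9 = 3 - 828 = -825$)
$t - T{\left(Q \right)} = -825 - \left(-1 + 8\right)^{2} = -825 - 7^{2} = -825 - 49 = -874$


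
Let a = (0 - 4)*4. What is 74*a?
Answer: -1184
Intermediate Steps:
a = -16 (a = -4*4 = -16)
74*a = 74*(-16) = -1184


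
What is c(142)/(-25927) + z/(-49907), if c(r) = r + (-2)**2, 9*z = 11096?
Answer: -32114890/1058677191 ≈ -0.030335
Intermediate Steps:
z = 11096/9 (z = (1/9)*11096 = 11096/9 ≈ 1232.9)
c(r) = 4 + r (c(r) = r + 4 = 4 + r)
c(142)/(-25927) + z/(-49907) = (4 + 142)/(-25927) + (11096/9)/(-49907) = 146*(-1/25927) + (11096/9)*(-1/49907) = -146/25927 - 11096/449163 = -32114890/1058677191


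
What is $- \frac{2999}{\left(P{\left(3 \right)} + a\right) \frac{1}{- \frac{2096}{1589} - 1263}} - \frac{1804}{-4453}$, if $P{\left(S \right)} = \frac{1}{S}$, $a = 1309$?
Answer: $\frac{80499234791891}{27793809176} \approx 2896.3$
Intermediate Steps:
$- \frac{2999}{\left(P{\left(3 \right)} + a\right) \frac{1}{- \frac{2096}{1589} - 1263}} - \frac{1804}{-4453} = - \frac{2999}{\left(\frac{1}{3} + 1309\right) \frac{1}{- \frac{2096}{1589} - 1263}} - \frac{1804}{-4453} = - \frac{2999}{\left(\frac{1}{3} + 1309\right) \frac{1}{\left(-2096\right) \frac{1}{1589} - 1263}} - - \frac{1804}{4453} = - \frac{2999}{\frac{3928}{3} \frac{1}{- \frac{2096}{1589} - 1263}} + \frac{1804}{4453} = - \frac{2999}{\frac{3928}{3} \frac{1}{- \frac{2009003}{1589}}} + \frac{1804}{4453} = - \frac{2999}{\frac{3928}{3} \left(- \frac{1589}{2009003}\right)} + \frac{1804}{4453} = - \frac{2999}{- \frac{6241592}{6027009}} + \frac{1804}{4453} = \left(-2999\right) \left(- \frac{6027009}{6241592}\right) + \frac{1804}{4453} = \frac{18074999991}{6241592} + \frac{1804}{4453} = \frac{80499234791891}{27793809176}$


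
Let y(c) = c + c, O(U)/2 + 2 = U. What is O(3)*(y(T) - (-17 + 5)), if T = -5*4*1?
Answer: -56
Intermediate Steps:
T = -20 (T = -20*1 = -20)
O(U) = -4 + 2*U
y(c) = 2*c
O(3)*(y(T) - (-17 + 5)) = (-4 + 2*3)*(2*(-20) - (-17 + 5)) = (-4 + 6)*(-40 - 1*(-12)) = 2*(-40 + 12) = 2*(-28) = -56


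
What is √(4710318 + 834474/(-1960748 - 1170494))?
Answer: √11545785353212874661/1565621 ≈ 2170.3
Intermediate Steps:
√(4710318 + 834474/(-1960748 - 1170494)) = √(4710318 + 834474/(-3131242)) = √(4710318 + 834474*(-1/3131242)) = √(4710318 - 417237/1565621) = √(7374572360241/1565621) = √11545785353212874661/1565621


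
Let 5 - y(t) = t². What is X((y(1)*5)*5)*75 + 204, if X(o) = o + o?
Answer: 15204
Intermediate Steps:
y(t) = 5 - t²
X(o) = 2*o
X((y(1)*5)*5)*75 + 204 = (2*(((5 - 1*1²)*5)*5))*75 + 204 = (2*(((5 - 1*1)*5)*5))*75 + 204 = (2*(((5 - 1)*5)*5))*75 + 204 = (2*((4*5)*5))*75 + 204 = (2*(20*5))*75 + 204 = (2*100)*75 + 204 = 200*75 + 204 = 15000 + 204 = 15204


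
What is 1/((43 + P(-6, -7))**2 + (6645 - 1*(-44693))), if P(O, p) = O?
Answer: 1/52707 ≈ 1.8973e-5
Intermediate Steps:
1/((43 + P(-6, -7))**2 + (6645 - 1*(-44693))) = 1/((43 - 6)**2 + (6645 - 1*(-44693))) = 1/(37**2 + (6645 + 44693)) = 1/(1369 + 51338) = 1/52707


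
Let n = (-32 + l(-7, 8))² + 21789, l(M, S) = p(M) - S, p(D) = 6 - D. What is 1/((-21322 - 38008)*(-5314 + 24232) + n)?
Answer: -1/1122382422 ≈ -8.9096e-10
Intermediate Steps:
l(M, S) = 6 - M - S (l(M, S) = (6 - M) - S = 6 - M - S)
n = 22518 (n = (-32 + (6 - 1*(-7) - 1*8))² + 21789 = (-32 + (6 + 7 - 8))² + 21789 = (-32 + 5)² + 21789 = (-27)² + 21789 = 729 + 21789 = 22518)
1/((-21322 - 38008)*(-5314 + 24232) + n) = 1/((-21322 - 38008)*(-5314 + 24232) + 22518) = 1/(-59330*18918 + 22518) = 1/(-1122404940 + 22518) = 1/(-1122382422) = -1/1122382422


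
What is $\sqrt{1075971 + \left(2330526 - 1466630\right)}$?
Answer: $\sqrt{1939867} \approx 1392.8$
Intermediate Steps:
$\sqrt{1075971 + \left(2330526 - 1466630\right)} = \sqrt{1075971 + 863896} = \sqrt{1939867}$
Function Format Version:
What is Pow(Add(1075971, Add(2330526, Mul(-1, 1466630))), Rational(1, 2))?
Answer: Pow(1939867, Rational(1, 2)) ≈ 1392.8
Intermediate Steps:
Pow(Add(1075971, Add(2330526, Mul(-1, 1466630))), Rational(1, 2)) = Pow(Add(1075971, Add(2330526, -1466630)), Rational(1, 2)) = Pow(Add(1075971, 863896), Rational(1, 2)) = Pow(1939867, Rational(1, 2))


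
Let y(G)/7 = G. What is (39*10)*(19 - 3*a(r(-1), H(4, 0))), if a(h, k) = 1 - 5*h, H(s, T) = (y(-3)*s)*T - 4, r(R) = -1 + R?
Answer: -5460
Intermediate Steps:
y(G) = 7*G
H(s, T) = -4 - 21*T*s (H(s, T) = ((7*(-3))*s)*T - 4 = (-21*s)*T - 4 = -21*T*s - 4 = -4 - 21*T*s)
(39*10)*(19 - 3*a(r(-1), H(4, 0))) = (39*10)*(19 - 3*(1 - 5*(-1 - 1))) = 390*(19 - 3*(1 - 5*(-2))) = 390*(19 - 3*(1 + 10)) = 390*(19 - 3*11) = 390*(19 - 33) = 390*(-14) = -5460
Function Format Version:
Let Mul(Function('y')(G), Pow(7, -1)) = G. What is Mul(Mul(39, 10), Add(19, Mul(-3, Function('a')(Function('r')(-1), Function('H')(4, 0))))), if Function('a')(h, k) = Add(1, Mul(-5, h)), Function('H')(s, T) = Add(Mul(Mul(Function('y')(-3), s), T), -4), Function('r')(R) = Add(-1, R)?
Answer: -5460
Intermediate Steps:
Function('y')(G) = Mul(7, G)
Function('H')(s, T) = Add(-4, Mul(-21, T, s)) (Function('H')(s, T) = Add(Mul(Mul(Mul(7, -3), s), T), -4) = Add(Mul(Mul(-21, s), T), -4) = Add(Mul(-21, T, s), -4) = Add(-4, Mul(-21, T, s)))
Mul(Mul(39, 10), Add(19, Mul(-3, Function('a')(Function('r')(-1), Function('H')(4, 0))))) = Mul(Mul(39, 10), Add(19, Mul(-3, Add(1, Mul(-5, Add(-1, -1)))))) = Mul(390, Add(19, Mul(-3, Add(1, Mul(-5, -2))))) = Mul(390, Add(19, Mul(-3, Add(1, 10)))) = Mul(390, Add(19, Mul(-3, 11))) = Mul(390, Add(19, -33)) = Mul(390, -14) = -5460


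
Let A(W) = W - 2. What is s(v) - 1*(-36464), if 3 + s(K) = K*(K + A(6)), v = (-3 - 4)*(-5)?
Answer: 37826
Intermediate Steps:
A(W) = -2 + W
v = 35 (v = -7*(-5) = 35)
s(K) = -3 + K*(4 + K) (s(K) = -3 + K*(K + (-2 + 6)) = -3 + K*(K + 4) = -3 + K*(4 + K))
s(v) - 1*(-36464) = (-3 + 35² + 4*35) - 1*(-36464) = (-3 + 1225 + 140) + 36464 = 1362 + 36464 = 37826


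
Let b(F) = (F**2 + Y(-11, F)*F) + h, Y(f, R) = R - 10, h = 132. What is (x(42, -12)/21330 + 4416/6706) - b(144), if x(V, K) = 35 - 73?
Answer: -1436230913567/35759745 ≈ -40163.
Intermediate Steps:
x(V, K) = -38
Y(f, R) = -10 + R
b(F) = 132 + F**2 + F*(-10 + F) (b(F) = (F**2 + (-10 + F)*F) + 132 = (F**2 + F*(-10 + F)) + 132 = 132 + F**2 + F*(-10 + F))
(x(42, -12)/21330 + 4416/6706) - b(144) = (-38/21330 + 4416/6706) - (132 + 144**2 + 144*(-10 + 144)) = (-38*1/21330 + 4416*(1/6706)) - (132 + 20736 + 144*134) = (-19/10665 + 2208/3353) - (132 + 20736 + 19296) = 23484613/35759745 - 1*40164 = 23484613/35759745 - 40164 = -1436230913567/35759745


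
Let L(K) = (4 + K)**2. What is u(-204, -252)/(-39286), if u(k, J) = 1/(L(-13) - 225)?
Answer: 1/5657184 ≈ 1.7677e-7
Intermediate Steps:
u(k, J) = -1/144 (u(k, J) = 1/((4 - 13)**2 - 225) = 1/((-9)**2 - 225) = 1/(81 - 225) = 1/(-144) = -1/144)
u(-204, -252)/(-39286) = -1/144/(-39286) = -1/144*(-1/39286) = 1/5657184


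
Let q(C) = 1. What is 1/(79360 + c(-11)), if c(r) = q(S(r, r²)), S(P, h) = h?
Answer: 1/79361 ≈ 1.2601e-5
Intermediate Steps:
c(r) = 1
1/(79360 + c(-11)) = 1/(79360 + 1) = 1/79361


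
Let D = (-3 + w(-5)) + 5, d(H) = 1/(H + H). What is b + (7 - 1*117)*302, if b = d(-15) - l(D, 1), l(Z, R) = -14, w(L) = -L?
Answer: -996181/30 ≈ -33206.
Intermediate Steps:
d(H) = 1/(2*H)
D = 7 (D = (-3 - 1*(-5)) + 5 = (-3 + 5) + 5 = 2 + 5 = 7)
b = 419/30 (b = (½)/(-15) - 1*(-14) = (½)*(-1/15) + 14 = -1/30 + 14 = 419/30 ≈ 13.967)
b + (7 - 1*117)*302 = 419/30 + (7 - 1*117)*302 = 419/30 + (7 - 117)*302 = 419/30 - 110*302 = 419/30 - 33220 = -996181/30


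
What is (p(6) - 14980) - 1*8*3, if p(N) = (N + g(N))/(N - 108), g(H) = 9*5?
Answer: -30009/2 ≈ -15005.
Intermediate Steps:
g(H) = 45
p(N) = (45 + N)/(-108 + N) (p(N) = (N + 45)/(N - 108) = (45 + N)/(-108 + N))
(p(6) - 14980) - 1*8*3 = ((45 + 6)/(-108 + 6) - 14980) - 1*8*3 = (51/(-102) - 14980) - 8*3 = (-1/102*51 - 14980) - 24 = (-½ - 14980) - 24 = -29961/2 - 24 = -30009/2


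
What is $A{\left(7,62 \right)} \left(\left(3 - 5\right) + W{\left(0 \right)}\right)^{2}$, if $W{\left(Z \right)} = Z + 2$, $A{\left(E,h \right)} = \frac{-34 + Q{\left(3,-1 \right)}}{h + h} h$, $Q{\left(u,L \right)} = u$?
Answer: $0$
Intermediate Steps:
$A{\left(E,h \right)} = - \frac{31}{2}$ ($A{\left(E,h \right)} = \frac{-34 + 3}{h + h} h = - \frac{31}{2 h} h = - \frac{31}{2}$)
$W{\left(Z \right)} = 2 + Z$
$A{\left(7,62 \right)} \left(\left(3 - 5\right) + W{\left(0 \right)}\right)^{2} = - \frac{31 \left(\left(3 - 5\right) + \left(2 + 0\right)\right)^{2}}{2} = - \frac{31 \left(\left(3 - 5\right) + 2\right)^{2}}{2} = - \frac{31 \left(-2 + 2\right)^{2}}{2} = - \frac{31 \cdot 0^{2}}{2} = \left(- \frac{31}{2}\right) 0 = 0$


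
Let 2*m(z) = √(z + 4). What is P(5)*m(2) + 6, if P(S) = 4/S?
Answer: 6 + 2*√6/5 ≈ 6.9798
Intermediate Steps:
m(z) = √(4 + z)/2 (m(z) = √(z + 4)/2 = √(4 + z)/2)
P(5)*m(2) + 6 = (4/5)*(√(4 + 2)/2) + 6 = (4*(⅕))*(√6/2) + 6 = 4*(√6/2)/5 + 6 = 2*√6/5 + 6 = 6 + 2*√6/5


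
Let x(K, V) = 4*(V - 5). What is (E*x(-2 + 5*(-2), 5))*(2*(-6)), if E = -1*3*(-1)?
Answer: 0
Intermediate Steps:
E = 3 (E = -3*(-1) = 3)
x(K, V) = -20 + 4*V (x(K, V) = 4*(-5 + V) = -20 + 4*V)
(E*x(-2 + 5*(-2), 5))*(2*(-6)) = (3*(-20 + 4*5))*(2*(-6)) = (3*(-20 + 20))*(-12) = (3*0)*(-12) = 0*(-12) = 0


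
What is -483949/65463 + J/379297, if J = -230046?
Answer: -198619905151/24829919511 ≈ -7.9992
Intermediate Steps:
-483949/65463 + J/379297 = -483949/65463 - 230046/379297 = -198619905151/24829919511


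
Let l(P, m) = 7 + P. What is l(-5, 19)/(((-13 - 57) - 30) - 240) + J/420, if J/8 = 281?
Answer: 19087/3570 ≈ 5.3465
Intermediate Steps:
J = 2248 (J = 8*281 = 2248)
l(-5, 19)/(((-13 - 57) - 30) - 240) + J/420 = (7 - 5)/(((-13 - 57) - 30) - 240) + 2248/420 = 2/((-70 - 30) - 240) + 2248*(1/420) = 2/(-100 - 240) + 562/105 = 2/(-340) + 562/105 = 2*(-1/340) + 562/105 = -1/170 + 562/105 = 19087/3570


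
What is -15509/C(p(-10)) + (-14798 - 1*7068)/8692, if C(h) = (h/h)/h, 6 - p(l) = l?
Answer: -1078444757/4346 ≈ -2.4815e+5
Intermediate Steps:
p(l) = 6 - l
C(h) = 1/h
-15509/C(p(-10)) + (-14798 - 1*7068)/8692 = -15509/(1/(6 - 1*(-10))) + (-14798 - 1*7068)/8692 = -15509/(1/(6 + 10)) + (-14798 - 7068)*(1/8692) = -15509/(1/16) - 21866*1/8692 = -15509/1/16 - 10933/4346 = -15509*16 - 10933/4346 = -248144 - 10933/4346 = -1078444757/4346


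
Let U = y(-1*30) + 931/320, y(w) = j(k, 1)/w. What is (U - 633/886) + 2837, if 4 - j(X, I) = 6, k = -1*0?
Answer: 1207481171/425280 ≈ 2839.3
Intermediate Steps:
k = 0
j(X, I) = -2 (j(X, I) = 4 - 1*6 = 4 - 6 = -2)
y(w) = -2/w
U = 2857/960 (U = -2/((-1*30)) + 931/320 = -2/(-30) + 931*(1/320) = -2*(-1/30) + 931/320 = 1/15 + 931/320 = 2857/960 ≈ 2.9760)
(U - 633/886) + 2837 = (2857/960 - 633/886) + 2837 = 961811/425280 + 2837 = 1207481171/425280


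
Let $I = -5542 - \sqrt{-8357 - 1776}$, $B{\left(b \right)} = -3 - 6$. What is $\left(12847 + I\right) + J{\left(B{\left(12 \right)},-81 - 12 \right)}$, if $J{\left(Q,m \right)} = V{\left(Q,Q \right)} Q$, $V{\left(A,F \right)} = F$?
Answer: $7386 - i \sqrt{10133} \approx 7386.0 - 100.66 i$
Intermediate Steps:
$B{\left(b \right)} = -9$ ($B{\left(b \right)} = -3 - 6 = -9$)
$J{\left(Q,m \right)} = Q^{2}$ ($J{\left(Q,m \right)} = Q Q = Q^{2}$)
$I = -5542 - i \sqrt{10133}$ ($I = -5542 - \sqrt{-10133} = -5542 - i \sqrt{10133} \approx -5542.0 - 100.66 i$)
$\left(12847 + I\right) + J{\left(B{\left(12 \right)},-81 - 12 \right)} = \left(12847 - \left(5542 + i \sqrt{10133}\right)\right) + \left(-9\right)^{2} = \left(7305 - i \sqrt{10133}\right) + 81 = 7386 - i \sqrt{10133}$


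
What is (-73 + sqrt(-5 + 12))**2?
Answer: (73 - sqrt(7))**2 ≈ 4949.7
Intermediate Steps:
(-73 + sqrt(-5 + 12))**2 = (-73 + sqrt(7))**2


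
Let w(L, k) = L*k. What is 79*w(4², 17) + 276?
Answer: 21764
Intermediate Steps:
79*w(4², 17) + 276 = 79*(4²*17) + 276 = 79*(16*17) + 276 = 79*272 + 276 = 21488 + 276 = 21764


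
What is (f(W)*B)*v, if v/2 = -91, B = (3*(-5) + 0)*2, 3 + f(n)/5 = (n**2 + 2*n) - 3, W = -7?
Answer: 791700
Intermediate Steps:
f(n) = -30 + 5*n**2 + 10*n (f(n) = -15 + 5*((n**2 + 2*n) - 3) = -15 + 5*(-3 + n**2 + 2*n) = -15 + (-15 + 5*n**2 + 10*n) = -30 + 5*n**2 + 10*n)
B = -30 (B = (-15 + 0)*2 = -15*2 = -30)
v = -182 (v = 2*(-91) = -182)
(f(W)*B)*v = ((-30 + 5*(-7)**2 + 10*(-7))*(-30))*(-182) = ((-30 + 5*49 - 70)*(-30))*(-182) = ((-30 + 245 - 70)*(-30))*(-182) = (145*(-30))*(-182) = -4350*(-182) = 791700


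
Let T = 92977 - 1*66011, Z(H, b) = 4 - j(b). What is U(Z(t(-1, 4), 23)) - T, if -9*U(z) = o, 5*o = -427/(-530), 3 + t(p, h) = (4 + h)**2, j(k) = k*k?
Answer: -643139527/23850 ≈ -26966.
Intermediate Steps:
j(k) = k**2
t(p, h) = -3 + (4 + h)**2
Z(H, b) = 4 - b**2
o = 427/2650 (o = (-427/(-530))/5 = (-427*(-1/530))/5 = (1/5)*(427/530) = 427/2650 ≈ 0.16113)
T = 26966 (T = 92977 - 66011 = 26966)
U(z) = -427/23850 (U(z) = -1/9*427/2650 = -427/23850)
U(Z(t(-1, 4), 23)) - T = -427/23850 - 1*26966 = -427/23850 - 26966 = -643139527/23850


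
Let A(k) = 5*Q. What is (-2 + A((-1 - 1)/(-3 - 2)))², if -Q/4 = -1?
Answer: 324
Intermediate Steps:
Q = 4 (Q = -4*(-1) = 4)
A(k) = 20 (A(k) = 5*4 = 20)
(-2 + A((-1 - 1)/(-3 - 2)))² = (-2 + 20)² = 18² = 324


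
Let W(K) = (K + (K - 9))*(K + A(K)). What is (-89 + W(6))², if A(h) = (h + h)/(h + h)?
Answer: 4624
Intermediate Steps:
A(h) = 1 (A(h) = (2*h)/((2*h)) = (2*h)*(1/(2*h)) = 1)
W(K) = (1 + K)*(-9 + 2*K) (W(K) = (K + (K - 9))*(K + 1) = (K + (-9 + K))*(1 + K) = (-9 + 2*K)*(1 + K) = (1 + K)*(-9 + 2*K))
(-89 + W(6))² = (-89 + (-9 - 7*6 + 2*6²))² = (-89 + (-9 - 42 + 2*36))² = (-89 + (-9 - 42 + 72))² = (-89 + 21)² = (-68)² = 4624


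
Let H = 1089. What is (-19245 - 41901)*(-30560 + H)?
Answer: 1802033766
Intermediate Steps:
(-19245 - 41901)*(-30560 + H) = (-19245 - 41901)*(-30560 + 1089) = -61146*(-29471) = 1802033766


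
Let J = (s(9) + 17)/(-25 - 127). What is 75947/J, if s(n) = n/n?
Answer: -5771972/9 ≈ -6.4133e+5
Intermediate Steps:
s(n) = 1
J = -9/76 (J = (1 + 17)/(-25 - 127) = 18/(-152) = 18*(-1/152) = -9/76 ≈ -0.11842)
75947/J = 75947/(-9/76) = 75947*(-76/9) = -5771972/9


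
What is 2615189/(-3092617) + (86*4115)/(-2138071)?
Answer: -6685905990549/6612234721807 ≈ -1.0111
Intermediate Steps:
2615189/(-3092617) + (86*4115)/(-2138071) = 2615189*(-1/3092617) + 353890*(-1/2138071) = -2615189/3092617 - 353890/2138071 = -6685905990549/6612234721807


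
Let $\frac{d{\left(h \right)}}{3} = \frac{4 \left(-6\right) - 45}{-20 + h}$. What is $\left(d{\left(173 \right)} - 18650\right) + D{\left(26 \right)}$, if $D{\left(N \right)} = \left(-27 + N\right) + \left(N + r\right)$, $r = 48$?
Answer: $- \frac{315832}{17} \approx -18578.0$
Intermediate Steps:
$D{\left(N \right)} = 21 + 2 N$ ($D{\left(N \right)} = \left(-27 + N\right) + \left(N + 48\right) = \left(-27 + N\right) + \left(48 + N\right) = 21 + 2 N$)
$d{\left(h \right)} = - \frac{207}{-20 + h}$ ($d{\left(h \right)} = 3 \frac{4 \left(-6\right) - 45}{-20 + h} = 3 \frac{-24 - 45}{-20 + h} = 3 \left(- \frac{69}{-20 + h}\right) = - \frac{207}{-20 + h}$)
$\left(d{\left(173 \right)} - 18650\right) + D{\left(26 \right)} = \left(- \frac{207}{-20 + 173} - 18650\right) + \left(21 + 2 \cdot 26\right) = \left(- \frac{207}{153} - 18650\right) + \left(21 + 52\right) = \left(\left(-207\right) \frac{1}{153} - 18650\right) + 73 = \left(- \frac{23}{17} - 18650\right) + 73 = - \frac{317073}{17} + 73 = - \frac{315832}{17}$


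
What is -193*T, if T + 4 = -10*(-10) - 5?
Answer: -17563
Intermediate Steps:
T = 91 (T = -4 + (-10*(-10) - 5) = -4 + (100 - 5) = -4 + 95 = 91)
-193*T = -193*91 = -17563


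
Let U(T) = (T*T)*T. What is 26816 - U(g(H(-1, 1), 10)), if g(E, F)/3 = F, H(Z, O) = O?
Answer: -184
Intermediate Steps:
g(E, F) = 3*F
U(T) = T³ (U(T) = T²*T = T³)
26816 - U(g(H(-1, 1), 10)) = 26816 - (3*10)³ = 26816 - 1*30³ = 26816 - 1*27000 = 26816 - 27000 = -184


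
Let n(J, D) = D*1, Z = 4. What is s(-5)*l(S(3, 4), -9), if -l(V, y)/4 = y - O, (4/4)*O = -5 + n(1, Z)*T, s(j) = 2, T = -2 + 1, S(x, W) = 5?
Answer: 0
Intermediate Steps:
n(J, D) = D
T = -1
O = -9 (O = -5 + 4*(-1) = -5 - 4 = -9)
l(V, y) = -36 - 4*y (l(V, y) = -4*(y - 1*(-9)) = -4*(y + 9) = -4*(9 + y) = -36 - 4*y)
s(-5)*l(S(3, 4), -9) = 2*(-36 - 4*(-9)) = 2*(-36 + 36) = 2*0 = 0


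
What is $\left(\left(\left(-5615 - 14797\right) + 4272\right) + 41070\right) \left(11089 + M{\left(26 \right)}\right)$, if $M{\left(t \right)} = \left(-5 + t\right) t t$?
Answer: $630355050$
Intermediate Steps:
$M{\left(t \right)} = t^{2} \left(-5 + t\right)$ ($M{\left(t \right)} = \left(-5 + t\right) t^{2} = t^{2} \left(-5 + t\right)$)
$\left(\left(\left(-5615 - 14797\right) + 4272\right) + 41070\right) \left(11089 + M{\left(26 \right)}\right) = \left(\left(\left(-5615 - 14797\right) + 4272\right) + 41070\right) \left(11089 + 26^{2} \left(-5 + 26\right)\right) = \left(\left(-20412 + 4272\right) + 41070\right) \left(11089 + 676 \cdot 21\right) = \left(-16140 + 41070\right) \left(11089 + 14196\right) = 24930 \cdot 25285 = 630355050$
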